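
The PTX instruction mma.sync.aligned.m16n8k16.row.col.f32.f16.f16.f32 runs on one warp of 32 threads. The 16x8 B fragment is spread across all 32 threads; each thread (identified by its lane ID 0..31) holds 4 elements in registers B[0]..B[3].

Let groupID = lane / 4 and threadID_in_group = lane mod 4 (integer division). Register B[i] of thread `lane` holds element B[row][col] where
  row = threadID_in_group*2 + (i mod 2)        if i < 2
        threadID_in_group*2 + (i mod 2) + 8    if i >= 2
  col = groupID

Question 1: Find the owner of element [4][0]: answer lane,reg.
c:0=>grp=0  r:4=>rB=0,tig=2,lo=0
L=0*4+2=2  i=0*2+0=0

2,0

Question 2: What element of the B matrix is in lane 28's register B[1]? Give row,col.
1,7

lane 28=>28/4=7, 28 mod 4=0
i=1  r:2·0+1+0=>1  c:7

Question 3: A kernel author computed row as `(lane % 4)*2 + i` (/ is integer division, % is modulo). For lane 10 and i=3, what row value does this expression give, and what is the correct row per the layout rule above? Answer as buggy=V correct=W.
buggy=7 correct=13

`(lane % 4)*2 + i`[10,3]=>7
L=10=>grp=10>>2=2, tig=10&3=2
[3]=>row 2·2+1+8=13  col grp=2
row: 7 vs 13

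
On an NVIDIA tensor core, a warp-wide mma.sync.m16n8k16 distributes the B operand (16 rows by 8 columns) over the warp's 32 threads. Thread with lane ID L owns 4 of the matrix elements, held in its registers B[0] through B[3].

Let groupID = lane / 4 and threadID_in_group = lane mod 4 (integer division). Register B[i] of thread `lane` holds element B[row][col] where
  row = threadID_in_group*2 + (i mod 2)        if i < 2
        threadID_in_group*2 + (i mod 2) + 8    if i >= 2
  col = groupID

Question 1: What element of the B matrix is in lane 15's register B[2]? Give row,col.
15: G=3,T=3
[2] (3*2+0+8,3) = (14,3)

14,3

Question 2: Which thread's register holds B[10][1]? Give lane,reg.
5,2

c=1⇒gr=1  r=10⇒Rb=1,th=1,odd=0
L=1*4+1=5  i=1*2+0=2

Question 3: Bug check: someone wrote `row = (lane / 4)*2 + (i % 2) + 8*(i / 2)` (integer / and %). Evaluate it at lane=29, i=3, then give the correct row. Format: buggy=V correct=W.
buggy=23 correct=11

`(lane / 4)*2 + (i % 2) + 8*(i / 2)`[29,3]=>23
lane 29=>29/4=7, 29 mod 4=1
i=3  r:2·1+1+8=>11  c:7
row: 23 vs 11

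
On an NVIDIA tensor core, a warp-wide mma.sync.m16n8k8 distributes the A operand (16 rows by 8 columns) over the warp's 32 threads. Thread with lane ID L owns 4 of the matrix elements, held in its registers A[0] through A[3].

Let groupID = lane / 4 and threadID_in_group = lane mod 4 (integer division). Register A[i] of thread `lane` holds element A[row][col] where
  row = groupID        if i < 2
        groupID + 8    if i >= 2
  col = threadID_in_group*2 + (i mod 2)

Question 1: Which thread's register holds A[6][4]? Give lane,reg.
26,0

r: 6->gid=6,r8=0  c: 4->tid=2,i&1=0
L=6*4+2=26  i=0*2+0=0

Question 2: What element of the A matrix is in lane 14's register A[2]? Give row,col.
11,4

lane 14: G=3 (14/4), T=2 (14%4)
i=2: r=3+8=11, c=2*2+0=4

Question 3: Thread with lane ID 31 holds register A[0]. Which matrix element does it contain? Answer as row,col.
7,6

lane 31->31/4=7, 31 mod 4=3
i=0  r:7+0->7  c:2·3+0->6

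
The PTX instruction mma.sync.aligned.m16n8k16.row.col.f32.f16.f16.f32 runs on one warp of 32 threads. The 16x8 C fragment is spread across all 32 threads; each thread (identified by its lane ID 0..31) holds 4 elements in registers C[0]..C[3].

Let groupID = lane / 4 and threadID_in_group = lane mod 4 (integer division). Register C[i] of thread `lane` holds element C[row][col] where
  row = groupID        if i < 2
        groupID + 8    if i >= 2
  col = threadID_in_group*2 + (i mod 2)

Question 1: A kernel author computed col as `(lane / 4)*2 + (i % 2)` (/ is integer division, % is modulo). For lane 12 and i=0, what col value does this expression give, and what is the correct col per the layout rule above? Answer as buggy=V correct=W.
`(lane / 4)*2 + (i % 2)`[12,0]→6
lane 12→12/4=3, 12 mod 4=0
i=0  r:3+0→3  c:2·0+0→0
col: 6 vs 0

buggy=6 correct=0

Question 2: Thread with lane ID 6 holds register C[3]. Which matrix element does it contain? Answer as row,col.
L=6->gid=6>>2=1, tid=6&3=2
[3]->row 1+8=9  col 2·2+1=5

9,5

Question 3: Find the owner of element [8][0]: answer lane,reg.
0,2

r=8⇒gr=0,Rb=1  c=0⇒th=0,odd=0
L=0*4+0=0  i=1*2+0=2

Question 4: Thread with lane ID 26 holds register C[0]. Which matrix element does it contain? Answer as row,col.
6,4

lane 26: grp=6 (26/4), tig=2 (26%4)
i=0: r=6+0=6, c=2*2+0=4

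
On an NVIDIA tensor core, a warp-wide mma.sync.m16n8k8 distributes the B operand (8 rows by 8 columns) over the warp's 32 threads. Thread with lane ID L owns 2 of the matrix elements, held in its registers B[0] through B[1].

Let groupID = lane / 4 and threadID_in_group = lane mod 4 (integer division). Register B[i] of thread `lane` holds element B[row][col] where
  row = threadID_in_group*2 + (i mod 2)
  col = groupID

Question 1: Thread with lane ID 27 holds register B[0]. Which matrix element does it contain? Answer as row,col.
6,6

L=27=>grp=27>>2=6, tig=27&3=3
[0]=>row 3·2+0=6  col grp=6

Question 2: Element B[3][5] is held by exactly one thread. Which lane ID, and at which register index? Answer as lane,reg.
21,1

c=5⇒gr=5  r=3⇒th=1,odd=1
L=5*4+1=21  i=1=1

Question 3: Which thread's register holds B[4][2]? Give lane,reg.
10,0

c=2→G=2  r=4→T=2,p=0
L=2*4+2=10  i=0=0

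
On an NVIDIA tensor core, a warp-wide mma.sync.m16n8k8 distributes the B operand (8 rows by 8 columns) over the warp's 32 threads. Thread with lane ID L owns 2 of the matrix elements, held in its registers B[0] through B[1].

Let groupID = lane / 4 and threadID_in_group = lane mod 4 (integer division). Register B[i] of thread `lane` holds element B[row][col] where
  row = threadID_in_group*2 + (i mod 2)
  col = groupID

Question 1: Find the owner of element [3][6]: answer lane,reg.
c=6->g=6  r=3->t=1,b0=1
L=6*4+1=25  i=1=1

25,1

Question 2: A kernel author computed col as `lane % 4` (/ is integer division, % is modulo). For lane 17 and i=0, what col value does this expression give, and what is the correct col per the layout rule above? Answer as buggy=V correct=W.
`lane % 4`[17,0]->1
17: gid=4,tid=1
[0] (1*2+0,4) = (2,4)
col: 1 vs 4

buggy=1 correct=4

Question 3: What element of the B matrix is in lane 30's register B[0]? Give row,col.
4,7

L=30→G=30>>2=7, T=30&3=2
[0]→row 2·2+0=4  col G=7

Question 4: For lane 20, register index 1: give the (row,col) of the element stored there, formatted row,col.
1,5

lane 20: G=5 (20/4), T=0 (20%4)
i=1: r=0*2+1=1, c=G=5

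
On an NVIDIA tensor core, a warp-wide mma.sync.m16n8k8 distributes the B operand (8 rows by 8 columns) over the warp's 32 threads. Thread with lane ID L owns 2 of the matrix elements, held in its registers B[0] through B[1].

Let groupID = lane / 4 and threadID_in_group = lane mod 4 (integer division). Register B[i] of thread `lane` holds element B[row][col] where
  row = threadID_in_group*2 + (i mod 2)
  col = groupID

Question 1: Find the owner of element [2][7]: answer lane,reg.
29,0

c=7⇒gr=7  r=2⇒th=1,odd=0
L=7*4+1=29  i=0=0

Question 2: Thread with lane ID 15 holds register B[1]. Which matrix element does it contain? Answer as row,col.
7,3

15: gid=3,tid=3
[1] (3*2+1,3) = (7,3)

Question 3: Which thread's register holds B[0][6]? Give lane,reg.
c=6→G=6  r=0→T=0,p=0
L=6*4+0=24  i=0=0

24,0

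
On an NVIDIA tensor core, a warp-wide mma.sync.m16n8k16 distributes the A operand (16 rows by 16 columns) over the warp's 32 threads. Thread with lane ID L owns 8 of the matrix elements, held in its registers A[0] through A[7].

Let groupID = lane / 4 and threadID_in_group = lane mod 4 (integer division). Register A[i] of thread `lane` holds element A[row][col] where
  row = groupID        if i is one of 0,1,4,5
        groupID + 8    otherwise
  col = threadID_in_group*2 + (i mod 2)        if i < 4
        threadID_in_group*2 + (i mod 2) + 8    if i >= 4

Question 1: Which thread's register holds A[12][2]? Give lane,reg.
r: 12->gid=4,r8=1  c: 2->c8=0,tid=1,i&1=0
L=4*4+1=17  i=0*4+1*2+0=2

17,2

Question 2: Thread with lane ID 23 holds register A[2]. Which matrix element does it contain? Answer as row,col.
13,6

lane 23: gr=5 (23/4), th=3 (23%4)
i=2: r=5+8=13, c=3*2+0+0=6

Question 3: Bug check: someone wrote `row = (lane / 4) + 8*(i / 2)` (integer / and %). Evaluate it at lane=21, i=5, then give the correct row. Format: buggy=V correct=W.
`(lane / 4) + 8*(i / 2)`[21,5]⇒21
L=21⇒gr=21>>2=5, th=21&3=1
[5]⇒row 5+0=5  col 1·2+1+8=11
row: 21 vs 5

buggy=21 correct=5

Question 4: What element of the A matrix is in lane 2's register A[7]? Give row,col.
lane 2->2/4=0, 2 mod 4=2
i=7  r:0+8->8  c:2·2+1+8->13

8,13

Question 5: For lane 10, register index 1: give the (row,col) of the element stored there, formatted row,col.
2,5

10: g=2,t=2
[1] (2+0,2*2+1+0) = (2,5)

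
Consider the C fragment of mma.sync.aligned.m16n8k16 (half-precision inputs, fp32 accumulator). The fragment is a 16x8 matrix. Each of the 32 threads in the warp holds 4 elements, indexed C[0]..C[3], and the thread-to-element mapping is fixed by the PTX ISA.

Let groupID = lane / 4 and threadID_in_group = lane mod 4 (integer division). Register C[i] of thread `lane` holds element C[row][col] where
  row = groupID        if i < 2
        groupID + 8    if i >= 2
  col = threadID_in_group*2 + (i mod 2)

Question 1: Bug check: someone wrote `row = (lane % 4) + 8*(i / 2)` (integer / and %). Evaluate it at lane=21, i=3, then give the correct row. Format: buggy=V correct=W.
buggy=9 correct=13

`(lane % 4) + 8*(i / 2)`[21,3]->9
21: g=5,t=1
[3] (5+8,1*2+1) = (13,3)
row: 9 vs 13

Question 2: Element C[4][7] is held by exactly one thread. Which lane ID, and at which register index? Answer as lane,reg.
r=4→G=4,rhi=0  c=7→T=3,p=1
L=4*4+3=19  i=0*2+1=1

19,1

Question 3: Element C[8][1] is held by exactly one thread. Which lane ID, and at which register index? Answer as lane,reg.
r:8=>grp=0,rB=1  c:1=>tig=0,lo=1
L=0*4+0=0  i=1*2+1=3

0,3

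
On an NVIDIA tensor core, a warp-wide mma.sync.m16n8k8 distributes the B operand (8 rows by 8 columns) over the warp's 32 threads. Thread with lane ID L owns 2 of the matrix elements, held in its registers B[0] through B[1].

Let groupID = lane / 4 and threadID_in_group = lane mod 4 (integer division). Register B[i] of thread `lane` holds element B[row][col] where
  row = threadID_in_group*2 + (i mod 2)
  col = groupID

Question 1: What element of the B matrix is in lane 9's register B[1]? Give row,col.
9: g=2,t=1
[1] (1*2+1,2) = (3,2)

3,2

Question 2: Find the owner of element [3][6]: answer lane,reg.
25,1

c=6->g=6  r=3->t=1,b0=1
L=6*4+1=25  i=1=1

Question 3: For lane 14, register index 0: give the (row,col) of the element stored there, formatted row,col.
4,3

lane 14: gid=3 (14/4), tid=2 (14%4)
i=0: r=2*2+0=4, c=gid=3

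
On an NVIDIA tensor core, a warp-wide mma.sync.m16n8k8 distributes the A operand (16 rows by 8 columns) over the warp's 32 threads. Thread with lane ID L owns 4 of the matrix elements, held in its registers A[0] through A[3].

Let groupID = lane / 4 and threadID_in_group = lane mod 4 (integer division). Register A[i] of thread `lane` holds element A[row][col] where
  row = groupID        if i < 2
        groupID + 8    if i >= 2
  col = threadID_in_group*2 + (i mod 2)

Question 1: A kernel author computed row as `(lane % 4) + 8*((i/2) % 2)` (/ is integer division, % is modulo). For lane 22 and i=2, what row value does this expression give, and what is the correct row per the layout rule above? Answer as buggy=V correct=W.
buggy=10 correct=13

`(lane % 4) + 8*((i/2) % 2)`[22,2]->10
lane 22: gid=5 (22/4), tid=2 (22%4)
i=2: r=5+8=13, c=2*2+0=4
row: 10 vs 13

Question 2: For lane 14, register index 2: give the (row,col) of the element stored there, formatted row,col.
14: gr=3,th=2
[2] (3+8,2*2+0) = (11,4)

11,4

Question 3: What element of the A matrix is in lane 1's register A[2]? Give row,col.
lane 1: g=0 (1/4), t=1 (1%4)
i=2: r=0+8=8, c=1*2+0=2

8,2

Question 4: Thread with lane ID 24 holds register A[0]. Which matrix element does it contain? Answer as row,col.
6,0

lane 24: G=6 (24/4), T=0 (24%4)
i=0: r=6+0=6, c=0*2+0=0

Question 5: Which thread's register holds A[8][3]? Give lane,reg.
r=8⇒gr=0,Rb=1  c=3⇒th=1,odd=1
L=0*4+1=1  i=1*2+1=3

1,3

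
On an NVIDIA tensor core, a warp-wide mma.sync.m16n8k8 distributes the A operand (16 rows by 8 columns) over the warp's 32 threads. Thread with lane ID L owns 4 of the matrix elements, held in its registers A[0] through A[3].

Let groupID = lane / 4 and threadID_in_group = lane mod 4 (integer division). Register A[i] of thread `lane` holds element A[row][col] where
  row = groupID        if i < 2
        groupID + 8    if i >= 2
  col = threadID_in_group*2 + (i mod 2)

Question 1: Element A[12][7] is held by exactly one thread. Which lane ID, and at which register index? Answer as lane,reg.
19,3

r=12→G=4,rhi=1  c=7→T=3,p=1
L=4*4+3=19  i=1*2+1=3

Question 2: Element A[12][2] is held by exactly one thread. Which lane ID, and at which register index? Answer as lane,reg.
17,2

r: 12->gid=4,r8=1  c: 2->tid=1,i&1=0
L=4*4+1=17  i=1*2+0=2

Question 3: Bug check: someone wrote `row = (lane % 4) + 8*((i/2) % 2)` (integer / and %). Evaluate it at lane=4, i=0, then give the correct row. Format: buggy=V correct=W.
`(lane % 4) + 8*((i/2) % 2)`[4,0]⇒0
lane 4: gr=1 (4/4), th=0 (4%4)
i=0: r=1+0=1, c=0*2+0=0
row: 0 vs 1

buggy=0 correct=1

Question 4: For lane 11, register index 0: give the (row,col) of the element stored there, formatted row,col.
11: G=2,T=3
[0] (2+0,3*2+0) = (2,6)

2,6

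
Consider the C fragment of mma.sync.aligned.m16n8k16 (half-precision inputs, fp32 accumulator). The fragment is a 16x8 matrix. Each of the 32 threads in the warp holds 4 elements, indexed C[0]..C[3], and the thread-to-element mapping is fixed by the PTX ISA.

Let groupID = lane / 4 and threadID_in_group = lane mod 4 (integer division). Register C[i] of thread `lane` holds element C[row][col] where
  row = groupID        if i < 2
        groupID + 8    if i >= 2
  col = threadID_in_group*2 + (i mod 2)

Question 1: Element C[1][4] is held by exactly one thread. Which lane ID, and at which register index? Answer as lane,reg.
r=1→G=1,rhi=0  c=4→T=2,p=0
L=1*4+2=6  i=0*2+0=0

6,0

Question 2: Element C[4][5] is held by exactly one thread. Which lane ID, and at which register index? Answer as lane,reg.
18,1

r: 4->gid=4,r8=0  c: 5->tid=2,i&1=1
L=4*4+2=18  i=0*2+1=1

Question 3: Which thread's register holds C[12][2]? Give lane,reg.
17,2

r:12=>grp=4,rB=1  c:2=>tig=1,lo=0
L=4*4+1=17  i=1*2+0=2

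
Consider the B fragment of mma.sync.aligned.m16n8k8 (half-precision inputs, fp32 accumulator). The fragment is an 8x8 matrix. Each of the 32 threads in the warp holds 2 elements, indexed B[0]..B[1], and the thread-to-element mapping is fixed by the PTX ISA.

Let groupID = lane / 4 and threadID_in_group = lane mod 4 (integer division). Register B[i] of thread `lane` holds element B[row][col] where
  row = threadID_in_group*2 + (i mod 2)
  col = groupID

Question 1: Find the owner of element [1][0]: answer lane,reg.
0,1

c=0→G=0  r=1→T=0,p=1
L=0*4+0=0  i=1=1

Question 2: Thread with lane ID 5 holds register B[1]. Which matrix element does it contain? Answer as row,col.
3,1

L=5→G=5>>2=1, T=5&3=1
[1]→row 1·2+1=3  col G=1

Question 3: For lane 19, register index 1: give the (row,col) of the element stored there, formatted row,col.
7,4

L=19⇒gr=19>>2=4, th=19&3=3
[1]⇒row 3·2+1=7  col gr=4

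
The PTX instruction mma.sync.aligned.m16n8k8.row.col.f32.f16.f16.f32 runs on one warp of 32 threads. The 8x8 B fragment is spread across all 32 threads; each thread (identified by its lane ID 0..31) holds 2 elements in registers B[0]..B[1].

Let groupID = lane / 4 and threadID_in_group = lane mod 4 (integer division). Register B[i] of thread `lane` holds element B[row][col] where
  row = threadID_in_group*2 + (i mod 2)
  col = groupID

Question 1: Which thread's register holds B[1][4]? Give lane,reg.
c:4=>grp=4  r:1=>tig=0,lo=1
L=4*4+0=16  i=1=1

16,1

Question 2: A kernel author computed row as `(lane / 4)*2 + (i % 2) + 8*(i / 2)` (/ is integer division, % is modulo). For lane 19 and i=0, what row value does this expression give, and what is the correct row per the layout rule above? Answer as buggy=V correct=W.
`(lane / 4)*2 + (i % 2) + 8*(i / 2)`[19,0]=>8
lane 19=>19/4=4, 19 mod 4=3
i=0  r:2·3+0=>6  c:4
row: 8 vs 6

buggy=8 correct=6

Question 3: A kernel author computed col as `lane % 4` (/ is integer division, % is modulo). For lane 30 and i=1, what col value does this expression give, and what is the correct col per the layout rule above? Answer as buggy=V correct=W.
buggy=2 correct=7

`lane % 4`[30,1]->2
30: g=7,t=2
[1] (2*2+1,7) = (5,7)
col: 2 vs 7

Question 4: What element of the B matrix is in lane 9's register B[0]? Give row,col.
L=9=>grp=9>>2=2, tig=9&3=1
[0]=>row 1·2+0=2  col grp=2

2,2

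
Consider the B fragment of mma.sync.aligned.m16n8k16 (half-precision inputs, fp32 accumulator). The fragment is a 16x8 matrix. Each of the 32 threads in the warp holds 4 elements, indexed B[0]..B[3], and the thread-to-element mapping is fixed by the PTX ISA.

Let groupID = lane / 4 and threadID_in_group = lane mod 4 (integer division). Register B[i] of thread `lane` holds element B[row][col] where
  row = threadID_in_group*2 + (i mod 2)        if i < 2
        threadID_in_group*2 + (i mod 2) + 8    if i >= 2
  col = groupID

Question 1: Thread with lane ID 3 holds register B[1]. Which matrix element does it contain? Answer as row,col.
L=3⇒gr=3>>2=0, th=3&3=3
[1]⇒row 3·2+1+0=7  col gr=0

7,0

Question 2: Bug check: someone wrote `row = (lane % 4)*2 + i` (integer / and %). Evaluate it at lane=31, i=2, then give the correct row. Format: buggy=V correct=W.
buggy=8 correct=14

`(lane % 4)*2 + i`[31,2]->8
lane 31->31/4=7, 31 mod 4=3
i=2  r:2·3+0+8->14  c:7
row: 8 vs 14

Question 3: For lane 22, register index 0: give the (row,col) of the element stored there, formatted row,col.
4,5

L=22→G=22>>2=5, T=22&3=2
[0]→row 2·2+0+0=4  col G=5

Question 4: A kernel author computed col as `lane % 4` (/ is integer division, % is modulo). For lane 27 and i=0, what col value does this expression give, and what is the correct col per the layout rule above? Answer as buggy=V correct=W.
buggy=3 correct=6

`lane % 4`[27,0]⇒3
lane 27⇒27/4=6, 27 mod 4=3
i=0  r:2·3+0+0⇒6  c:6
col: 3 vs 6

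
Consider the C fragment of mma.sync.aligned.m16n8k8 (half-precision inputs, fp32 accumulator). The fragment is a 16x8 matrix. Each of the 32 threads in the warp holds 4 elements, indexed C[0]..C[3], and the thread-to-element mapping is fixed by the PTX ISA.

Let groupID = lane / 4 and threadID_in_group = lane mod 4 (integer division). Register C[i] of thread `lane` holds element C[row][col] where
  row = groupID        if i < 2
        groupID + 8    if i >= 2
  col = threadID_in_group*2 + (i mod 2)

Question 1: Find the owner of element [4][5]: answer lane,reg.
18,1

r=4⇒gr=4,Rb=0  c=5⇒th=2,odd=1
L=4*4+2=18  i=0*2+1=1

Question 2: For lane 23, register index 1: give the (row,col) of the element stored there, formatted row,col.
23: grp=5,tig=3
[1] (5+0,3*2+1) = (5,7)

5,7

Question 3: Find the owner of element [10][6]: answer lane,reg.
11,2

r=10⇒gr=2,Rb=1  c=6⇒th=3,odd=0
L=2*4+3=11  i=1*2+0=2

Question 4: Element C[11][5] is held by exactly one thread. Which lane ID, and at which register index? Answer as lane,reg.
14,3

r:11=>grp=3,rB=1  c:5=>tig=2,lo=1
L=3*4+2=14  i=1*2+1=3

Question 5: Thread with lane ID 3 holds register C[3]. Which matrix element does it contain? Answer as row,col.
L=3->gid=3>>2=0, tid=3&3=3
[3]->row 0+8=8  col 3·2+1=7

8,7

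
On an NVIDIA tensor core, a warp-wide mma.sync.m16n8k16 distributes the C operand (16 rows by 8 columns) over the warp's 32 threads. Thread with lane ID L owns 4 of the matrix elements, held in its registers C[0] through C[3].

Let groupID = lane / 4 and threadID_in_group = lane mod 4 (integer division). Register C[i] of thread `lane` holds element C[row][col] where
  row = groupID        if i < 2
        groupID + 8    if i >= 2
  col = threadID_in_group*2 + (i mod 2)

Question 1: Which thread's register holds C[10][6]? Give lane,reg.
r:10=>grp=2,rB=1  c:6=>tig=3,lo=0
L=2*4+3=11  i=1*2+0=2

11,2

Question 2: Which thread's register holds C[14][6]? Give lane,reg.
r:14=>grp=6,rB=1  c:6=>tig=3,lo=0
L=6*4+3=27  i=1*2+0=2

27,2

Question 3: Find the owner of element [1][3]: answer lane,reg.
5,1

r=1⇒gr=1,Rb=0  c=3⇒th=1,odd=1
L=1*4+1=5  i=0*2+1=1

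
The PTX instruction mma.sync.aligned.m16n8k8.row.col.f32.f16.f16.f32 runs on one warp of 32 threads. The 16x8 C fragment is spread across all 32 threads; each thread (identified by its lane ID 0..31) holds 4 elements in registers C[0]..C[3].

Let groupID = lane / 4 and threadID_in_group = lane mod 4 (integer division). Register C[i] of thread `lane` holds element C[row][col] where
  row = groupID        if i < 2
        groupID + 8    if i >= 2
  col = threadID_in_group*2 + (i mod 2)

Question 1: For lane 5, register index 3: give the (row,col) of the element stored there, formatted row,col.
9,3

5: grp=1,tig=1
[3] (1+8,1*2+1) = (9,3)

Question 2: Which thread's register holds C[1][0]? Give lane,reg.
4,0

r=1→G=1,rhi=0  c=0→T=0,p=0
L=1*4+0=4  i=0*2+0=0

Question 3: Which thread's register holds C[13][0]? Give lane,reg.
r:13=>grp=5,rB=1  c:0=>tig=0,lo=0
L=5*4+0=20  i=1*2+0=2

20,2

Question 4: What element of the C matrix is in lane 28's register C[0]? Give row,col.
lane 28: gid=7 (28/4), tid=0 (28%4)
i=0: r=7+0=7, c=0*2+0=0

7,0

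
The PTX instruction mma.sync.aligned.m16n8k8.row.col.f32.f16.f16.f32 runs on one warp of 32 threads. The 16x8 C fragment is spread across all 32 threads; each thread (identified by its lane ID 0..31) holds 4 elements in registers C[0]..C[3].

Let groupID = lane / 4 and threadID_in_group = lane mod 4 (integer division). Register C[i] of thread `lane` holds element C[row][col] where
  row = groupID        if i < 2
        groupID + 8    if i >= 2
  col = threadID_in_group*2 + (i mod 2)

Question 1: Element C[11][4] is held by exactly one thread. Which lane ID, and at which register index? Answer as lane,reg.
r=11->g=3,rb=1  c=4->t=2,b0=0
L=3*4+2=14  i=1*2+0=2

14,2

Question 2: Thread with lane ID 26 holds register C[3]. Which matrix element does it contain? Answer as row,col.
14,5

L=26⇒gr=26>>2=6, th=26&3=2
[3]⇒row 6+8=14  col 2·2+1=5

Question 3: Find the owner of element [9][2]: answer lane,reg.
r=9->g=1,rb=1  c=2->t=1,b0=0
L=1*4+1=5  i=1*2+0=2

5,2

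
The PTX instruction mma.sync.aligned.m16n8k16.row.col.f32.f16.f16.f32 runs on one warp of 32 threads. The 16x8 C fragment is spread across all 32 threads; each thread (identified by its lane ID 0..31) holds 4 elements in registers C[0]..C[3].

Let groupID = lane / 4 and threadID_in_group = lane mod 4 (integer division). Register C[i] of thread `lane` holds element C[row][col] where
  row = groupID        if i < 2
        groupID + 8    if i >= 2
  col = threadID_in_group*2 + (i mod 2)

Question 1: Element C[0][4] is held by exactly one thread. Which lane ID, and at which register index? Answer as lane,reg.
r: 0->gid=0,r8=0  c: 4->tid=2,i&1=0
L=0*4+2=2  i=0*2+0=0

2,0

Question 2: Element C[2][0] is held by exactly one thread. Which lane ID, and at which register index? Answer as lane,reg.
8,0

r: 2->gid=2,r8=0  c: 0->tid=0,i&1=0
L=2*4+0=8  i=0*2+0=0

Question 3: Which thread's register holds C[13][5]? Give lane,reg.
r: 13->gid=5,r8=1  c: 5->tid=2,i&1=1
L=5*4+2=22  i=1*2+1=3

22,3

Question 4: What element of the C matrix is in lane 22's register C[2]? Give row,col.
lane 22: G=5 (22/4), T=2 (22%4)
i=2: r=5+8=13, c=2*2+0=4

13,4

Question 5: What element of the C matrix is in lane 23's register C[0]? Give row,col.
5,6

lane 23->23/4=5, 23 mod 4=3
i=0  r:5+0->5  c:2·3+0->6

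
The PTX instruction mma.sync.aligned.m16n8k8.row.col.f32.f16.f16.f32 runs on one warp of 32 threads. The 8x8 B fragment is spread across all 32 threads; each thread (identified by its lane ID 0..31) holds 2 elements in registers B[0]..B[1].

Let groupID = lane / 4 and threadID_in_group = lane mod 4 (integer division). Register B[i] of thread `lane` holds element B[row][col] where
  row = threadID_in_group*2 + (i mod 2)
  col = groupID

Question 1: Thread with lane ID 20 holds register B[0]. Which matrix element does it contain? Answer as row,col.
L=20=>grp=20>>2=5, tig=20&3=0
[0]=>row 0·2+0=0  col grp=5

0,5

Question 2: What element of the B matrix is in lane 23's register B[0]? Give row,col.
L=23->g=23>>2=5, t=23&3=3
[0]->row 3·2+0=6  col g=5

6,5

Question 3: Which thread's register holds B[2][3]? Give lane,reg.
13,0

c=3⇒gr=3  r=2⇒th=1,odd=0
L=3*4+1=13  i=0=0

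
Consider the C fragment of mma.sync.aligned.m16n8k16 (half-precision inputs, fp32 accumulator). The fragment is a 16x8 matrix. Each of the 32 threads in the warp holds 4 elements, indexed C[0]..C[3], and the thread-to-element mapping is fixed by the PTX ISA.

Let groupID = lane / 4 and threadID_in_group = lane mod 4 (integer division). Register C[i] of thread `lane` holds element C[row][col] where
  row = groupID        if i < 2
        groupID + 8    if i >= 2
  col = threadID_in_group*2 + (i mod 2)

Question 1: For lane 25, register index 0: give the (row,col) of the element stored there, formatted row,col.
lane 25→25/4=6, 25 mod 4=1
i=0  r:6+0→6  c:2·1+0→2

6,2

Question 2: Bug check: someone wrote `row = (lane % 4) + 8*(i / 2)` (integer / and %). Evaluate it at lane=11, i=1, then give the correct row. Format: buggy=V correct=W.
buggy=3 correct=2

`(lane % 4) + 8*(i / 2)`[11,1]⇒3
lane 11⇒11/4=2, 11 mod 4=3
i=1  r:2+0⇒2  c:2·3+1⇒7
row: 3 vs 2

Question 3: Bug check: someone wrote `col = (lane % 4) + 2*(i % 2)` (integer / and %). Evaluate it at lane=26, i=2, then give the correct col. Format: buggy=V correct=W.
buggy=2 correct=4

`(lane % 4) + 2*(i % 2)`[26,2]->2
lane 26: g=6 (26/4), t=2 (26%4)
i=2: r=6+8=14, c=2*2+0=4
col: 2 vs 4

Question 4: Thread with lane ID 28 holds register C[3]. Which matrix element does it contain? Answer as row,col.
15,1

lane 28: gr=7 (28/4), th=0 (28%4)
i=3: r=7+8=15, c=0*2+1=1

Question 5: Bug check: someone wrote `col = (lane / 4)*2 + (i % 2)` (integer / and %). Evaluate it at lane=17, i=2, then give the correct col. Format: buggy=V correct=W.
`(lane / 4)*2 + (i % 2)`[17,2]->8
lane 17->17/4=4, 17 mod 4=1
i=2  r:4+8->12  c:2·1+0->2
col: 8 vs 2

buggy=8 correct=2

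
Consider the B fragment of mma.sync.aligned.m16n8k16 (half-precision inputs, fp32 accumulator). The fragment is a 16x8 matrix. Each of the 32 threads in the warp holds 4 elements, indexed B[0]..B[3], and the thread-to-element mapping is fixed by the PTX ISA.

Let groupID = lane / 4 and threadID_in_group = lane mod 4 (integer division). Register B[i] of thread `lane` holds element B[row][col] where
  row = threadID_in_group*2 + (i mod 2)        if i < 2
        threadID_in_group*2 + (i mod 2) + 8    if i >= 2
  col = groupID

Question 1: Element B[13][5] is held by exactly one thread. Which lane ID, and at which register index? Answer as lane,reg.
22,3

c=5→G=5  r=13→rhi=1,T=2,p=1
L=5*4+2=22  i=1*2+1=3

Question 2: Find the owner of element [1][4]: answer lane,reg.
c=4⇒gr=4  r=1⇒Rb=0,th=0,odd=1
L=4*4+0=16  i=0*2+1=1

16,1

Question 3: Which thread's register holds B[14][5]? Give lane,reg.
c:5=>grp=5  r:14=>rB=1,tig=3,lo=0
L=5*4+3=23  i=1*2+0=2

23,2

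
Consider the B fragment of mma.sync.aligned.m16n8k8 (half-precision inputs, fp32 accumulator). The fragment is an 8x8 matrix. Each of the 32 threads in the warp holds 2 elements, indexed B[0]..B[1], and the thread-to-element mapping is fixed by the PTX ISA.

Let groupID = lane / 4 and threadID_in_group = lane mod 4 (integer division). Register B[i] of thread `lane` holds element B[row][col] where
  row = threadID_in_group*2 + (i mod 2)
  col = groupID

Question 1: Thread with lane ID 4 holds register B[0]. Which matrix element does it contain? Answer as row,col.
0,1

4: grp=1,tig=0
[0] (0*2+0,1) = (0,1)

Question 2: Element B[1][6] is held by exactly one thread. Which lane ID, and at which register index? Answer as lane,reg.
c=6⇒gr=6  r=1⇒th=0,odd=1
L=6*4+0=24  i=1=1

24,1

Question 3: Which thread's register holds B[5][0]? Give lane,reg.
2,1

c=0⇒gr=0  r=5⇒th=2,odd=1
L=0*4+2=2  i=1=1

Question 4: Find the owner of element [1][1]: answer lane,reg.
c:1=>grp=1  r:1=>tig=0,lo=1
L=1*4+0=4  i=1=1

4,1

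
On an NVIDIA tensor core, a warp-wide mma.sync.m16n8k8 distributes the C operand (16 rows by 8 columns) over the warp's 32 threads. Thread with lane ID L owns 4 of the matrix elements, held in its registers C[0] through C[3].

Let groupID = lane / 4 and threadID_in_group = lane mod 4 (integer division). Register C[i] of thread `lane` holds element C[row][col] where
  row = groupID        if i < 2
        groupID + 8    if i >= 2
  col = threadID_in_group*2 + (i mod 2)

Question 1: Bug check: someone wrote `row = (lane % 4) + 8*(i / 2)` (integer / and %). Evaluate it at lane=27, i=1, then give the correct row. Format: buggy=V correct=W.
buggy=3 correct=6

`(lane % 4) + 8*(i / 2)`[27,1]→3
lane 27→27/4=6, 27 mod 4=3
i=1  r:6+0→6  c:2·3+1→7
row: 3 vs 6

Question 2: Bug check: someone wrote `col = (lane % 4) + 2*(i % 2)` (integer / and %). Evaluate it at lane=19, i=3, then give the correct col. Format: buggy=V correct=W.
`(lane % 4) + 2*(i % 2)`[19,3]⇒5
19: gr=4,th=3
[3] (4+8,3*2+1) = (12,7)
col: 5 vs 7

buggy=5 correct=7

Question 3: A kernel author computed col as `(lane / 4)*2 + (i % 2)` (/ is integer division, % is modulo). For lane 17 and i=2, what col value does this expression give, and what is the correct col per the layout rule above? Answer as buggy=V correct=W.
buggy=8 correct=2

`(lane / 4)*2 + (i % 2)`[17,2]->8
lane 17->17/4=4, 17 mod 4=1
i=2  r:4+8->12  c:2·1+0->2
col: 8 vs 2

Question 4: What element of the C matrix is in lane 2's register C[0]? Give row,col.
0,4

lane 2: gid=0 (2/4), tid=2 (2%4)
i=0: r=0+0=0, c=2*2+0=4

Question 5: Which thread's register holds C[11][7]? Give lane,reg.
r=11→G=3,rhi=1  c=7→T=3,p=1
L=3*4+3=15  i=1*2+1=3

15,3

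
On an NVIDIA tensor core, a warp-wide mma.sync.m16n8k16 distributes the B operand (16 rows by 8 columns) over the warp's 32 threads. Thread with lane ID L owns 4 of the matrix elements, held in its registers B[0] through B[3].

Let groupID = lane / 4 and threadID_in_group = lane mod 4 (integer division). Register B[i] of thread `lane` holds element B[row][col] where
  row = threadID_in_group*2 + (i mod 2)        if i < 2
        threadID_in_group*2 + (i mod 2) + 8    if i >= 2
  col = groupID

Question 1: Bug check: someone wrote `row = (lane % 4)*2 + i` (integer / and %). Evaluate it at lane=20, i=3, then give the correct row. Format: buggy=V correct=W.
buggy=3 correct=9

`(lane % 4)*2 + i`[20,3]->3
L=20->g=20>>2=5, t=20&3=0
[3]->row 0·2+1+8=9  col g=5
row: 3 vs 9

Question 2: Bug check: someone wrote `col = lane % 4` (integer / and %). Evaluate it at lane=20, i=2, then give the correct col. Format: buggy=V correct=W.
`lane % 4`[20,2]⇒0
lane 20⇒20/4=5, 20 mod 4=0
i=2  r:2·0+0+8⇒8  c:5
col: 0 vs 5

buggy=0 correct=5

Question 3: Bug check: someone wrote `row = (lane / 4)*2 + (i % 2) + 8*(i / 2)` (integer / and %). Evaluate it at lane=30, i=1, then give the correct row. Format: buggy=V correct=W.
`(lane / 4)*2 + (i % 2) + 8*(i / 2)`[30,1]->15
30: gid=7,tid=2
[1] (2*2+1+0,7) = (5,7)
row: 15 vs 5

buggy=15 correct=5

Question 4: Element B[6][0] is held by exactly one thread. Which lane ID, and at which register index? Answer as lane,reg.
3,0

c=0->g=0  r=6->rb=0,t=3,b0=0
L=0*4+3=3  i=0*2+0=0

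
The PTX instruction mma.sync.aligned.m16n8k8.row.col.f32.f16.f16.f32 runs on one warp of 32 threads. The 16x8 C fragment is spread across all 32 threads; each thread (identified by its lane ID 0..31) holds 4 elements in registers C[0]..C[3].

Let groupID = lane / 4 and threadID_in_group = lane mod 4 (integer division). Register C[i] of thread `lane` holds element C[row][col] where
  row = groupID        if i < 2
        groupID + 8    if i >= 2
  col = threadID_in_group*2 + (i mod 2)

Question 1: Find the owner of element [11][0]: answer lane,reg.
12,2

r:11=>grp=3,rB=1  c:0=>tig=0,lo=0
L=3*4+0=12  i=1*2+0=2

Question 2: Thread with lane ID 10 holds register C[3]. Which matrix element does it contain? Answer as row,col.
10,5

lane 10->10/4=2, 10 mod 4=2
i=3  r:2+8->10  c:2·2+1->5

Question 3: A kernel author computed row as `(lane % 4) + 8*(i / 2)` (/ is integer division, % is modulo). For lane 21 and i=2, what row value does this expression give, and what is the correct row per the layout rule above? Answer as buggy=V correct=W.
buggy=9 correct=13

`(lane % 4) + 8*(i / 2)`[21,2]=>9
lane 21: grp=5 (21/4), tig=1 (21%4)
i=2: r=5+8=13, c=1*2+0=2
row: 9 vs 13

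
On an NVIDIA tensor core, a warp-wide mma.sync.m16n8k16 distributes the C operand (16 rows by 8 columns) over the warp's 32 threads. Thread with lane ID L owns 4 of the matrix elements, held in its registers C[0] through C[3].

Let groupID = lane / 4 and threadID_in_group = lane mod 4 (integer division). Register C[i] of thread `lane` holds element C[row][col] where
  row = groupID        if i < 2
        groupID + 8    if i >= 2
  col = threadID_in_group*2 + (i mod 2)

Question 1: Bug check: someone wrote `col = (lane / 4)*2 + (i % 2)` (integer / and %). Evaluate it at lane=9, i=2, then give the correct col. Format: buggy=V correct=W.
buggy=4 correct=2

`(lane / 4)*2 + (i % 2)`[9,2]->4
lane 9: g=2 (9/4), t=1 (9%4)
i=2: r=2+8=10, c=1*2+0=2
col: 4 vs 2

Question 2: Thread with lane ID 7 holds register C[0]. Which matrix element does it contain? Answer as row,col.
1,6

lane 7: grp=1 (7/4), tig=3 (7%4)
i=0: r=1+0=1, c=3*2+0=6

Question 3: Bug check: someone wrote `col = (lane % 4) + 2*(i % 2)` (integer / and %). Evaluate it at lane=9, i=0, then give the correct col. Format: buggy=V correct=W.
`(lane % 4) + 2*(i % 2)`[9,0]=>1
lane 9: grp=2 (9/4), tig=1 (9%4)
i=0: r=2+0=2, c=1*2+0=2
col: 1 vs 2

buggy=1 correct=2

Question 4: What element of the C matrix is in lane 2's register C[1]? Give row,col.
0,5

lane 2->2/4=0, 2 mod 4=2
i=1  r:0+0->0  c:2·2+1->5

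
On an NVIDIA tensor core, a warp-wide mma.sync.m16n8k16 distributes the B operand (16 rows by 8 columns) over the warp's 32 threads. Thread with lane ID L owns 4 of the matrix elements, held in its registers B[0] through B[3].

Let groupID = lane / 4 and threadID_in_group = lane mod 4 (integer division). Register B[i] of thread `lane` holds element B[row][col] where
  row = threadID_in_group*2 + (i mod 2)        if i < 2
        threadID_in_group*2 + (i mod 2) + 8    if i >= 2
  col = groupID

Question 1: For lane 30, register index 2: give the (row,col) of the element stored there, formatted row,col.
12,7

lane 30⇒30/4=7, 30 mod 4=2
i=2  r:2·2+0+8⇒12  c:7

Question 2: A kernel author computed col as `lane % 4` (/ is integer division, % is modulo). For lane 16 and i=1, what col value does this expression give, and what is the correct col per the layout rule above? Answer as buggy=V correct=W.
buggy=0 correct=4

`lane % 4`[16,1]->0
lane 16: g=4 (16/4), t=0 (16%4)
i=1: r=0*2+1+0=1, c=g=4
col: 0 vs 4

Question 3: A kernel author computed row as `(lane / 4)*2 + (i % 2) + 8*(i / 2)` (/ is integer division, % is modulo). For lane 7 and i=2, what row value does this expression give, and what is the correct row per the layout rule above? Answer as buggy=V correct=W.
buggy=10 correct=14

`(lane / 4)*2 + (i % 2) + 8*(i / 2)`[7,2]→10
lane 7: G=1 (7/4), T=3 (7%4)
i=2: r=3*2+0+8=14, c=G=1
row: 10 vs 14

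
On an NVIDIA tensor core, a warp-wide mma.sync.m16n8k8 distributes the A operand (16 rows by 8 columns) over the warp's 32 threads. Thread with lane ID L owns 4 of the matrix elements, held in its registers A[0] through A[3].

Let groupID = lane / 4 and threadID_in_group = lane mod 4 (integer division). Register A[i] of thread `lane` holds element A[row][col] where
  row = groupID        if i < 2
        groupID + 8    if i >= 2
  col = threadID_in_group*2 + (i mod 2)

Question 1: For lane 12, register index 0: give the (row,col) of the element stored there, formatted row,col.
3,0

lane 12: gid=3 (12/4), tid=0 (12%4)
i=0: r=3+0=3, c=0*2+0=0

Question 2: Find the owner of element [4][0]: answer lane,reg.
r=4->g=4,rb=0  c=0->t=0,b0=0
L=4*4+0=16  i=0*2+0=0

16,0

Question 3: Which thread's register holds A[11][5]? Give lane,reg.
r=11->g=3,rb=1  c=5->t=2,b0=1
L=3*4+2=14  i=1*2+1=3

14,3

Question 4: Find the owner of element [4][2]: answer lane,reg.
17,0

r: 4->gid=4,r8=0  c: 2->tid=1,i&1=0
L=4*4+1=17  i=0*2+0=0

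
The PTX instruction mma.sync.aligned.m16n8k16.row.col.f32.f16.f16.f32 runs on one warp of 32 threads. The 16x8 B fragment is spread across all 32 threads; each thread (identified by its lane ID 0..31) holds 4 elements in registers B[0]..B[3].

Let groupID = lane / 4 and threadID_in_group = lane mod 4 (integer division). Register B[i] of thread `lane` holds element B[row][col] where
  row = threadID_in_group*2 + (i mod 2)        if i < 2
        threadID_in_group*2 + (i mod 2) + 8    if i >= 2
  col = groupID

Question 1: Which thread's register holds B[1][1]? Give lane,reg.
4,1

c=1->g=1  r=1->rb=0,t=0,b0=1
L=1*4+0=4  i=0*2+1=1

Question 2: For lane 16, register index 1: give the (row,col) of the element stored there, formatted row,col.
1,4

16: gr=4,th=0
[1] (0*2+1+0,4) = (1,4)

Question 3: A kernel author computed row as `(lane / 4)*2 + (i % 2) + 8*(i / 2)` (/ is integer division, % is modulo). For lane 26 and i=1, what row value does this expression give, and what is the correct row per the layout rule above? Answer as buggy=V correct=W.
buggy=13 correct=5

`(lane / 4)*2 + (i % 2) + 8*(i / 2)`[26,1]->13
26: g=6,t=2
[1] (2*2+1+0,6) = (5,6)
row: 13 vs 5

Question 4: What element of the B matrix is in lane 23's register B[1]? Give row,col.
lane 23: grp=5 (23/4), tig=3 (23%4)
i=1: r=3*2+1+0=7, c=grp=5

7,5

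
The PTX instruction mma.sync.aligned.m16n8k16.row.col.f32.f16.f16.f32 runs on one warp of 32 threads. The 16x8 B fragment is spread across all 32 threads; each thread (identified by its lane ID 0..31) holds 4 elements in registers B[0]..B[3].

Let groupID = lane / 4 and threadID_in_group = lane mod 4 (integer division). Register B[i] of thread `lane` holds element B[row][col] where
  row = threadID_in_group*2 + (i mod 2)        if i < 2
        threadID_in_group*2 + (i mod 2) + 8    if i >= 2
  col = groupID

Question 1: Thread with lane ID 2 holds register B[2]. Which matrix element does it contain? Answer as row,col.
2: gr=0,th=2
[2] (2*2+0+8,0) = (12,0)

12,0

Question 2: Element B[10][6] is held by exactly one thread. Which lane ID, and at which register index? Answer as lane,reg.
25,2

c:6=>grp=6  r:10=>rB=1,tig=1,lo=0
L=6*4+1=25  i=1*2+0=2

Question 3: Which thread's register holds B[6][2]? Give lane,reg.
c=2→G=2  r=6→rhi=0,T=3,p=0
L=2*4+3=11  i=0*2+0=0

11,0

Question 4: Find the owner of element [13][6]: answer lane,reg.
c: 6->gid=6  r: 13->r8=1,tid=2,i&1=1
L=6*4+2=26  i=1*2+1=3

26,3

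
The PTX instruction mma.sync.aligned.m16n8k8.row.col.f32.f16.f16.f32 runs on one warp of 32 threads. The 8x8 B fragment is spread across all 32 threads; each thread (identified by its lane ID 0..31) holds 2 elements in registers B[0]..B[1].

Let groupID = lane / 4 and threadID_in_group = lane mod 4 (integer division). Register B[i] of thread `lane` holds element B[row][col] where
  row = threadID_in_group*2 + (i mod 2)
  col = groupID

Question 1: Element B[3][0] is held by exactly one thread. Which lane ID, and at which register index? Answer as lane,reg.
1,1

c=0→G=0  r=3→T=1,p=1
L=0*4+1=1  i=1=1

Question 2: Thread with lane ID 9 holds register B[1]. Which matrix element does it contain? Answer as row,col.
lane 9=>9/4=2, 9 mod 4=1
i=1  r:2·1+1=>3  c:2

3,2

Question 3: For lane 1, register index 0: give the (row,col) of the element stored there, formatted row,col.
L=1->gid=1>>2=0, tid=1&3=1
[0]->row 1·2+0=2  col gid=0

2,0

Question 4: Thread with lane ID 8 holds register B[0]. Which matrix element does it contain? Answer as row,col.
lane 8=>8/4=2, 8 mod 4=0
i=0  r:2·0+0=>0  c:2

0,2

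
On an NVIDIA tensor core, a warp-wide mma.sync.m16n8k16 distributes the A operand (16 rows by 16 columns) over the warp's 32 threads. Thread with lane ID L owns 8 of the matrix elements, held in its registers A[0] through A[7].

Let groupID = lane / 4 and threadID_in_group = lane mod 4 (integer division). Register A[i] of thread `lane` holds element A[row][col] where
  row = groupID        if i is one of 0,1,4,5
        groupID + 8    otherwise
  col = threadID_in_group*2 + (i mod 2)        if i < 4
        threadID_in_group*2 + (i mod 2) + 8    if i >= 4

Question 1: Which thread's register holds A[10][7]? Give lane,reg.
r=10⇒gr=2,Rb=1  c=7⇒Cb=0,th=3,odd=1
L=2*4+3=11  i=0*4+1*2+1=3

11,3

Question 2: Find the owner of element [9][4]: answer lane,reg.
r: 9->gid=1,r8=1  c: 4->c8=0,tid=2,i&1=0
L=1*4+2=6  i=0*4+1*2+0=2

6,2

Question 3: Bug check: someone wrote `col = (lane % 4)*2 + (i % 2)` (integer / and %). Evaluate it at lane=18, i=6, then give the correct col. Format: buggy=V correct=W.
`(lane % 4)*2 + (i % 2)`[18,6]⇒4
lane 18: gr=4 (18/4), th=2 (18%4)
i=6: r=4+8=12, c=2*2+0+8=12
col: 4 vs 12

buggy=4 correct=12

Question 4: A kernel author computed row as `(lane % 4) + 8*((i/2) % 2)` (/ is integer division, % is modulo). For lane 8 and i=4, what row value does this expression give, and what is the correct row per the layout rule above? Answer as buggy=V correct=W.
buggy=0 correct=2

`(lane % 4) + 8*((i/2) % 2)`[8,4]=>0
L=8=>grp=8>>2=2, tig=8&3=0
[4]=>row 2+0=2  col 0·2+0+8=8
row: 0 vs 2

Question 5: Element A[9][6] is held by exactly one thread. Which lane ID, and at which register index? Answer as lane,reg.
7,2

r=9->g=1,rb=1  c=6->cb=0,t=3,b0=0
L=1*4+3=7  i=0*4+1*2+0=2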